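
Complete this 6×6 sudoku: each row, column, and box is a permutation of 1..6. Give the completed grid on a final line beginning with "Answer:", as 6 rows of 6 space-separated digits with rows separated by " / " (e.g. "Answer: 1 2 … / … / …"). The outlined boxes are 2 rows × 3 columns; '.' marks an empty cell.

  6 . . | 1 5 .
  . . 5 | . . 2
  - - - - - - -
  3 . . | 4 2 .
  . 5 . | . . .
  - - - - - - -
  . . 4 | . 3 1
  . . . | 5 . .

Step 1. [r4c1∈{1,2,4}] 4 has one home in row 4: r4c1 ⇒ r4c1=4.
Step 2. [r4c3∈{1,2,6}] in row 4, 2 fits only at r4c3. So r4c3=2.
Step 3. [r1c2∈{2,3,4}] row 1 places 2 nowhere but r1c2. So r1c2=2.
Step 4. [r5c2∈{6}] nothing but 6 survives at r5c2 ⇒ r5c2=6.
Step 5. [r3c2∈{1}] r3c2 has the single candidate 1, so r3c2=1.
Step 6. [r1c6∈{3,4}] across row 1, 4 lands solely at r1c6, so r1c6=4.
Step 7. [r6c6∈{6}] nothing but 6 survives at r6c6, so r6c6=6.
Step 8. [r2c4∈{3,6}] box 2 places 3 nowhere but r2c4, so r2c4=3.
Step 9. [r6c1∈{1,2}] 2 has one home in row 6: r6c1. So r6c1=2.
Step 10. [r6c3∈{1,3}] row 6 places 1 nowhere but r6c3, so r6c3=1.
Step 11. [r4c4∈{6}] r4c4 has the single candidate 6. So r4c4=6.
Step 12. [r6c2∈{3}] nothing but 3 survives at r6c2 ⇒ r6c2=3.
Step 13. [r2c1∈{1}] r2c1 is down to just 1. So r2c1=1.
Step 14. [r1c3∈{3}] r1c3's peers cover all but 3 ⇒ r1c3=3.
Step 15. [r5c1∈{5}] only 5 remains possible at r5c1. So r5c1=5.
Step 16. [r4c6∈{3}] r4c6's peers cover all but 3, so r4c6=3.
Step 17. [r5c4∈{2}] r5c4 has the single candidate 2, so r5c4=2.
Step 18. [r3c3∈{6}] r3c3 is down to just 6 ⇒ r3c3=6.
Step 19. [r6c5∈{4}] r6c5 is down to just 4 ⇒ r6c5=4.
Step 20. [r4c5∈{1}] nothing but 1 survives at r4c5 ⇒ r4c5=1.
Step 21. [r2c2∈{4}] only 4 remains possible at r2c2 ⇒ r2c2=4.
Step 22. [r2c5∈{6}] nothing but 6 survives at r2c5. So r2c5=6.
Step 23. [r3c6∈{5}] r3c6 has the single candidate 5 ⇒ r3c6=5.

Answer: 6 2 3 1 5 4 / 1 4 5 3 6 2 / 3 1 6 4 2 5 / 4 5 2 6 1 3 / 5 6 4 2 3 1 / 2 3 1 5 4 6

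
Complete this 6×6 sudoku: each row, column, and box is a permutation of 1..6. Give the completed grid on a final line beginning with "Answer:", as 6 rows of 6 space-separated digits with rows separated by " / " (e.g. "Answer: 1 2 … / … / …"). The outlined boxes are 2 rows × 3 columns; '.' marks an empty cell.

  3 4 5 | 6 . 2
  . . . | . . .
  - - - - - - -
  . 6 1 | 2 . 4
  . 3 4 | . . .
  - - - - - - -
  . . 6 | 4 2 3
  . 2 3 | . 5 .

Step 1. [r2c2∈{1}] only 1 remains possible at r2c2. So r2c2=1.
Step 2. [r6c4∈{1}] only 1 remains possible at r6c4. So r6c4=1.
Step 3. [r4c4∈{5}] r4c4 is down to just 5 ⇒ r4c4=5.
Step 4. [r4c5∈{1,6}] 6 has one home in col 5: r4c5. So r4c5=6.
Step 5. [r5c2∈{5}] nothing but 5 survives at r5c2, so r5c2=5.
Step 6. [r2c3∈{2}] nothing but 2 survives at r2c3 ⇒ r2c3=2.
Step 7. [r3c5∈{3}] r3c5's peers cover all but 3. So r3c5=3.
Step 8. [r4c1∈{2}] nothing but 2 survives at r4c1 ⇒ r4c1=2.
Step 9. [r1c5∈{1}] r1c5 has the single candidate 1 ⇒ r1c5=1.
Step 10. [r6c1∈{4}] r6c1's peers cover all but 4 ⇒ r6c1=4.
Step 11. [r6c6∈{6}] nothing but 6 survives at r6c6, so r6c6=6.
Step 12. [r2c5∈{4}] r2c5 is down to just 4 ⇒ r2c5=4.
Step 13. [r2c1∈{6}] r2c1 has the single candidate 6. So r2c1=6.
Step 14. [r2c4∈{3}] r2c4 has the single candidate 3. So r2c4=3.
Step 15. [r3c1∈{5}] r3c1 has the single candidate 5. So r3c1=5.
Step 16. [r2c6∈{5}] nothing but 5 survives at r2c6. So r2c6=5.
Step 17. [r4c6∈{1}] nothing but 1 survives at r4c6. So r4c6=1.
Step 18. [r5c1∈{1}] nothing but 1 survives at r5c1, so r5c1=1.

Answer: 3 4 5 6 1 2 / 6 1 2 3 4 5 / 5 6 1 2 3 4 / 2 3 4 5 6 1 / 1 5 6 4 2 3 / 4 2 3 1 5 6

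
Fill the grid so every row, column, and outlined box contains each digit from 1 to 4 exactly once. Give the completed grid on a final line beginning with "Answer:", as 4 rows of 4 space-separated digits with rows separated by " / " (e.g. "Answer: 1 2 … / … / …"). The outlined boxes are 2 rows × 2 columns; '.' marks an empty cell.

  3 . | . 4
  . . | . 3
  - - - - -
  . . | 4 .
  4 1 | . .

Step 1. [r1c2∈{2}] nothing but 2 survives at r1c2 ⇒ r1c2=2.
Step 2. [r2c3∈{1,2}] across row 2, 2 lands solely at r2c3 ⇒ r2c3=2.
Step 3. [r4c4∈{2}] r4c4's peers cover all but 2 ⇒ r4c4=2.
Step 4. [r1c3∈{1}] nothing but 1 survives at r1c3. So r1c3=1.
Step 5. [r2c1∈{1}] r2c1's peers cover all but 1. So r2c1=1.
Step 6. [r2c2∈{4}] nothing but 4 survives at r2c2 ⇒ r2c2=4.
Step 7. [r3c1∈{2}] only 2 remains possible at r3c1. So r3c1=2.
Step 8. [r3c2∈{3}] only 3 remains possible at r3c2. So r3c2=3.
Step 9. [r4c3∈{3}] r4c3 has the single candidate 3, so r4c3=3.
Step 10. [r3c4∈{1}] r3c4 has the single candidate 1 ⇒ r3c4=1.

Answer: 3 2 1 4 / 1 4 2 3 / 2 3 4 1 / 4 1 3 2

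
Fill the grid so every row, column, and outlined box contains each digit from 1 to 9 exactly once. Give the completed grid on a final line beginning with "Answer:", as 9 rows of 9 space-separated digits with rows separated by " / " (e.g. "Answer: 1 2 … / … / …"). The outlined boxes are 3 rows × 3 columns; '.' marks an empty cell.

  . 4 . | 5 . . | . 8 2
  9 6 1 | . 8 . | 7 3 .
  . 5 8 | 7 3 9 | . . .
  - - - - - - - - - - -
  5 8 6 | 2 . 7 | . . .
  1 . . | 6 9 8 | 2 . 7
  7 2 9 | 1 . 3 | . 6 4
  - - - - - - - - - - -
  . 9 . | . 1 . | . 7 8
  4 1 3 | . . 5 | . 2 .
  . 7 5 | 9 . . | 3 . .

Step 1. [r9c5∈{2,4,6}] across col 5, 2 lands solely at r9c5 ⇒ r9c5=2.
Step 2. [r1c7∈{1,6,9}] r1c7 is the only open cell in row 1 admitting 9. So r1c7=9.
Step 3. [r8c7∈{6}] only 6 remains possible at r8c7, so r8c7=6.
Step 4. [r4c7∈{1}] nothing but 1 survives at r4c7, so r4c7=1.
Step 5. [r9c9∈{1}] r9c9 has the single candidate 1, so r9c9=1.
Step 6. [r9c8∈{4}] only 4 remains possible at r9c8. So r9c8=4.
Step 7. [r9c6∈{6}] only 6 remains possible at r9c6, so r9c6=6.
Step 8. [r7c6∈{4}] only 4 remains possible at r7c6. So r7c6=4.
Step 9. [r4c9∈{3,9}] 3 has one home in row 4: r4c9 ⇒ r4c9=3.
Step 10. [r3c1∈{2}] r3c1's peers cover all but 2. So r3c1=2.
Step 11. [r6c7∈{5,8}] in row 6, 8 fits only at r6c7 ⇒ r6c7=8.
Step 12. [r5c3∈{4}] nothing but 4 survives at r5c3, so r5c3=4.
Step 13. [r2c4∈{4}] only 4 remains possible at r2c4. So r2c4=4.
Step 14. [r5c8∈{5}] r5c8 is down to just 5. So r5c8=5.
Step 15. [r7c1∈{6}] r7c1 is down to just 6 ⇒ r7c1=6.
Step 16. [r3c8∈{1}] r3c8 is down to just 1, so r3c8=1.
Step 17. [r2c6∈{2}] only 2 remains possible at r2c6. So r2c6=2.
Step 18. [r7c4∈{3}] r7c4's peers cover all but 3, so r7c4=3.
Step 19. [r1c5∈{6}] r1c5's peers cover all but 6 ⇒ r1c5=6.
Step 20. [r4c8∈{9}] r4c8's peers cover all but 9, so r4c8=9.
Step 21. [r1c6∈{1}] r1c6's peers cover all but 1. So r1c6=1.
Step 22. [r8c4∈{8}] r8c4's peers cover all but 8, so r8c4=8.
Step 23. [r3c9∈{6}] r3c9's peers cover all but 6 ⇒ r3c9=6.
Step 24. [r1c3∈{7}] only 7 remains possible at r1c3. So r1c3=7.
Step 25. [r8c9∈{9}] only 9 remains possible at r8c9 ⇒ r8c9=9.
Step 26. [r7c3∈{2}] nothing but 2 survives at r7c3 ⇒ r7c3=2.
Step 27. [r7c7∈{5}] nothing but 5 survives at r7c7, so r7c7=5.
Step 28. [r2c9∈{5}] r2c9 is down to just 5 ⇒ r2c9=5.
Step 29. [r4c5∈{4}] r4c5 is down to just 4. So r4c5=4.
Step 30. [r9c1∈{8}] nothing but 8 survives at r9c1 ⇒ r9c1=8.
Step 31. [r3c7∈{4}] r3c7's peers cover all but 4 ⇒ r3c7=4.
Step 32. [r6c5∈{5}] r6c5's peers cover all but 5. So r6c5=5.
Step 33. [r5c2∈{3}] only 3 remains possible at r5c2 ⇒ r5c2=3.
Step 34. [r8c5∈{7}] r8c5 has the single candidate 7, so r8c5=7.
Step 35. [r1c1∈{3}] r1c1 is down to just 3, so r1c1=3.

Answer: 3 4 7 5 6 1 9 8 2 / 9 6 1 4 8 2 7 3 5 / 2 5 8 7 3 9 4 1 6 / 5 8 6 2 4 7 1 9 3 / 1 3 4 6 9 8 2 5 7 / 7 2 9 1 5 3 8 6 4 / 6 9 2 3 1 4 5 7 8 / 4 1 3 8 7 5 6 2 9 / 8 7 5 9 2 6 3 4 1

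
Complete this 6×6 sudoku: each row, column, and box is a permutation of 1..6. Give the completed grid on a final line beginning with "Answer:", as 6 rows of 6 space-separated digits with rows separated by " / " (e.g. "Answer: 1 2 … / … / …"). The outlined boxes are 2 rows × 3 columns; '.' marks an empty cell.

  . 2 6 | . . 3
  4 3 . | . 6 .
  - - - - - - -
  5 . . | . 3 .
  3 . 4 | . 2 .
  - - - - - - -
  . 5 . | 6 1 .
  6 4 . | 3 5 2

Step 1. [r1c4∈{1,4,5}] 5 has one home in row 1: r1c4 ⇒ r1c4=5.
Step 2. [r4c4∈{1}] r4c4 has the single candidate 1. So r4c4=1.
Step 3. [r3c2∈{1,6}] across col 2, 1 lands solely at r3c2 ⇒ r3c2=1.
Step 4. [r3c6∈{4,6}] across row 3, 6 lands solely at r3c6 ⇒ r3c6=6.
Step 5. [r5c1∈{2}] r5c1 is down to just 2. So r5c1=2.
Step 6. [r6c3∈{1}] r6c3 has the single candidate 1. So r6c3=1.
Step 7. [r2c6∈{1}] r2c6 is down to just 1. So r2c6=1.
Step 8. [r5c3∈{3}] r5c3 is down to just 3, so r5c3=3.
Step 9. [r2c3∈{5}] only 5 remains possible at r2c3. So r2c3=5.
Step 10. [r2c4∈{2}] only 2 remains possible at r2c4 ⇒ r2c4=2.
Step 11. [r4c6∈{5}] r4c6's peers cover all but 5, so r4c6=5.
Step 12. [r5c6∈{4}] nothing but 4 survives at r5c6 ⇒ r5c6=4.
Step 13. [r1c1∈{1}] r1c1 is down to just 1 ⇒ r1c1=1.
Step 14. [r3c3∈{2}] nothing but 2 survives at r3c3, so r3c3=2.
Step 15. [r3c4∈{4}] r3c4 has the single candidate 4 ⇒ r3c4=4.
Step 16. [r1c5∈{4}] r1c5 has the single candidate 4, so r1c5=4.
Step 17. [r4c2∈{6}] r4c2 has the single candidate 6 ⇒ r4c2=6.

Answer: 1 2 6 5 4 3 / 4 3 5 2 6 1 / 5 1 2 4 3 6 / 3 6 4 1 2 5 / 2 5 3 6 1 4 / 6 4 1 3 5 2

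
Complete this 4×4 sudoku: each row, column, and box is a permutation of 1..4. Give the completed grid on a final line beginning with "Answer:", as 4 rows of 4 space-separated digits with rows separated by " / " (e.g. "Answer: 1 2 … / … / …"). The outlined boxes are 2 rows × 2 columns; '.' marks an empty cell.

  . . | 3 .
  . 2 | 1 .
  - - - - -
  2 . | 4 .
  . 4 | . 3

Step 1. [r1c2∈{1}] r1c2 is down to just 1 ⇒ r1c2=1.
Step 2. [r2c4∈{4}] nothing but 4 survives at r2c4 ⇒ r2c4=4.
Step 3. [r2c1∈{3}] only 3 remains possible at r2c1, so r2c1=3.
Step 4. [r1c4∈{2}] nothing but 2 survives at r1c4 ⇒ r1c4=2.
Step 5. [r4c3∈{2}] r4c3 is down to just 2. So r4c3=2.
Step 6. [r1c1∈{4}] r1c1's peers cover all but 4, so r1c1=4.
Step 7. [r3c2∈{3}] only 3 remains possible at r3c2, so r3c2=3.
Step 8. [r4c1∈{1}] nothing but 1 survives at r4c1. So r4c1=1.
Step 9. [r3c4∈{1}] nothing but 1 survives at r3c4. So r3c4=1.

Answer: 4 1 3 2 / 3 2 1 4 / 2 3 4 1 / 1 4 2 3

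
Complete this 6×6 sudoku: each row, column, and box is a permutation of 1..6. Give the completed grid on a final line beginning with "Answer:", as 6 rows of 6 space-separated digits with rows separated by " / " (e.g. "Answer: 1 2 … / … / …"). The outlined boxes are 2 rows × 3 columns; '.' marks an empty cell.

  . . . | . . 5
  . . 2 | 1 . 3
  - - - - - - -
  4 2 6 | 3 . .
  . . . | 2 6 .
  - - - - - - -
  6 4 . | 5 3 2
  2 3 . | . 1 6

Step 1. [r1c3∈{1,3,4}] in col 3, 4 fits only at r1c3, so r1c3=4.
Step 2. [r4c3∈{1,3,5}] col 3 places 3 nowhere but r4c3, so r4c3=3.
Step 3. [r2c2∈{5,6}] row 2 places 6 nowhere but r2c2 ⇒ r2c2=6.
Step 4. [r4c2∈{1,5}] in col 2, 5 fits only at r4c2. So r4c2=5.
Step 5. [r4c1∈{1}] nothing but 1 survives at r4c1. So r4c1=1.
Step 6. [r2c5∈{4}] nothing but 4 survives at r2c5 ⇒ r2c5=4.
Step 7. [r6c4∈{4}] r6c4 is down to just 4 ⇒ r6c4=4.
Step 8. [r1c5∈{2}] nothing but 2 survives at r1c5, so r1c5=2.
Step 9. [r3c6∈{1}] r3c6 is down to just 1. So r3c6=1.
Step 10. [r1c2∈{1}] r1c2 is down to just 1. So r1c2=1.
Step 11. [r5c3∈{1}] r5c3 is down to just 1. So r5c3=1.
Step 12. [r6c3∈{5}] nothing but 5 survives at r6c3, so r6c3=5.
Step 13. [r3c5∈{5}] only 5 remains possible at r3c5. So r3c5=5.
Step 14. [r1c1∈{3}] only 3 remains possible at r1c1. So r1c1=3.
Step 15. [r2c1∈{5}] only 5 remains possible at r2c1, so r2c1=5.
Step 16. [r1c4∈{6}] r1c4 has the single candidate 6. So r1c4=6.
Step 17. [r4c6∈{4}] only 4 remains possible at r4c6 ⇒ r4c6=4.

Answer: 3 1 4 6 2 5 / 5 6 2 1 4 3 / 4 2 6 3 5 1 / 1 5 3 2 6 4 / 6 4 1 5 3 2 / 2 3 5 4 1 6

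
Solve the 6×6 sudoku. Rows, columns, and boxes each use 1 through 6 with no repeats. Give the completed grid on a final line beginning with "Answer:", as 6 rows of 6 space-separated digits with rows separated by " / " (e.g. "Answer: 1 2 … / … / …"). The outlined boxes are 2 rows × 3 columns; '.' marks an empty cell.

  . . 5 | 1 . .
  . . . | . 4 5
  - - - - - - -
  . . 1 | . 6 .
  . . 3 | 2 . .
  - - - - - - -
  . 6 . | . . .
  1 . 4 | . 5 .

Step 1. [r5c3∈{2}] r5c3's peers cover all but 2, so r5c3=2.
Step 2. [r6c2∈{3}] only 3 remains possible at r6c2 ⇒ r6c2=3.
Step 3. [r3c4∈{3,4,5}] in col 4, 5 fits only at r3c4, so r3c4=5.
Step 4. [r1c5∈{2,3}] col 5 places 2 nowhere but r1c5 ⇒ r1c5=2.
Step 5. [r4c1∈{4,5,6}] r4c1 is the only open cell in row 4 admitting 6. So r4c1=6.
Step 6. [r5c5∈{1,3}] 3 has one home in col 5: r5c5. So r5c5=3.
Step 7. [r1c2∈{4}] nothing but 4 survives at r1c2, so r1c2=4.
Step 8. [r2c4∈{3,6}] in col 4, 3 fits only at r2c4. So r2c4=3.
Step 9. [r4c6∈{1,4}] 4 has one home in row 4: r4c6, so r4c6=4.
Step 10. [r3c2∈{2}] only 2 remains possible at r3c2. So r3c2=2.
Step 11. [r6c6∈{2,6}] in row 6, 2 fits only at r6c6 ⇒ r6c6=2.
Step 12. [r1c6∈{6}] r1c6's peers cover all but 6 ⇒ r1c6=6.
Step 13. [r2c1∈{2}] nothing but 2 survives at r2c1, so r2c1=2.
Step 14. [r5c6∈{1}] r5c6 has the single candidate 1, so r5c6=1.
Step 15. [r5c4∈{4}] r5c4's peers cover all but 4 ⇒ r5c4=4.
Step 16. [r2c3∈{6}] r2c3's peers cover all but 6. So r2c3=6.
Step 17. [r6c4∈{6}] r6c4 has the single candidate 6 ⇒ r6c4=6.
Step 18. [r1c1∈{3}] r1c1 has the single candidate 3, so r1c1=3.
Step 19. [r2c2∈{1}] r2c2 has the single candidate 1, so r2c2=1.
Step 20. [r4c2∈{5}] only 5 remains possible at r4c2, so r4c2=5.
Step 21. [r3c1∈{4}] r3c1 has the single candidate 4 ⇒ r3c1=4.
Step 22. [r5c1∈{5}] r5c1's peers cover all but 5 ⇒ r5c1=5.
Step 23. [r3c6∈{3}] r3c6 is down to just 3. So r3c6=3.
Step 24. [r4c5∈{1}] only 1 remains possible at r4c5, so r4c5=1.

Answer: 3 4 5 1 2 6 / 2 1 6 3 4 5 / 4 2 1 5 6 3 / 6 5 3 2 1 4 / 5 6 2 4 3 1 / 1 3 4 6 5 2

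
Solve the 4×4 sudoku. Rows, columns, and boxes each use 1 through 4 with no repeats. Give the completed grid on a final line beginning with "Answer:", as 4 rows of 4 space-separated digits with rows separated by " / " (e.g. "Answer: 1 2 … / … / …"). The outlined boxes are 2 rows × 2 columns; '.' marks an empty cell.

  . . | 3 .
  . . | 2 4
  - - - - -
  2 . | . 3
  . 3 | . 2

Step 1. [r2c2∈{1}] r2c2's peers cover all but 1, so r2c2=1.
Step 2. [r3c2∈{4}] r3c2 is down to just 4. So r3c2=4.
Step 3. [r4c1∈{1}] r4c1 is down to just 1 ⇒ r4c1=1.
Step 4. [r2c1∈{3}] r2c1 has the single candidate 3. So r2c1=3.
Step 5. [r3c3∈{1}] nothing but 1 survives at r3c3 ⇒ r3c3=1.
Step 6. [r4c3∈{4}] r4c3 has the single candidate 4. So r4c3=4.
Step 7. [r1c2∈{2}] nothing but 2 survives at r1c2. So r1c2=2.
Step 8. [r1c1∈{4}] r1c1 is down to just 4, so r1c1=4.
Step 9. [r1c4∈{1}] r1c4 has the single candidate 1, so r1c4=1.

Answer: 4 2 3 1 / 3 1 2 4 / 2 4 1 3 / 1 3 4 2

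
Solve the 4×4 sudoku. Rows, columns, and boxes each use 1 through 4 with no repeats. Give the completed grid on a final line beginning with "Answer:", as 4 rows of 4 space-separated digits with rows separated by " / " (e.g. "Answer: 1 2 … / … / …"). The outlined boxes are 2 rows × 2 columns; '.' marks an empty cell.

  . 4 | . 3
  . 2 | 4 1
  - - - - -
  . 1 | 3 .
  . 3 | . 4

Step 1. [r3c4∈{2}] r3c4 has the single candidate 2 ⇒ r3c4=2.
Step 2. [r1c1∈{1}] nothing but 1 survives at r1c1, so r1c1=1.
Step 3. [r2c1∈{3}] nothing but 3 survives at r2c1. So r2c1=3.
Step 4. [r3c1∈{4}] only 4 remains possible at r3c1 ⇒ r3c1=4.
Step 5. [r4c3∈{1}] nothing but 1 survives at r4c3. So r4c3=1.
Step 6. [r4c1∈{2}] r4c1 has the single candidate 2 ⇒ r4c1=2.
Step 7. [r1c3∈{2}] nothing but 2 survives at r1c3. So r1c3=2.

Answer: 1 4 2 3 / 3 2 4 1 / 4 1 3 2 / 2 3 1 4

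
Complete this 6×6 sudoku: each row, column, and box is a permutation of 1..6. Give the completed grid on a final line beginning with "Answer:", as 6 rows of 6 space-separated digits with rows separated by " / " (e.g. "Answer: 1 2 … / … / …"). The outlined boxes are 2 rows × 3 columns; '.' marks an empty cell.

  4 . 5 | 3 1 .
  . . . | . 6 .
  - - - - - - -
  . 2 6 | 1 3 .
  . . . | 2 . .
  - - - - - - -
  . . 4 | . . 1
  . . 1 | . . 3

Step 1. [r3c1∈{5}] nothing but 5 survives at r3c1 ⇒ r3c1=5.
Step 2. [r4c2∈{1,3,4}] across col 2, 4 lands solely at r4c2. So r4c2=4.
Step 3. [r6c5∈{2,4,5}] col 5 places 4 nowhere but r6c5 ⇒ r6c5=4.
Step 4. [r2c3∈{2,3}] 2 has one home in col 3: r2c3, so r2c3=2.
Step 5. [r1c2∈{6}] r1c2 is down to just 6 ⇒ r1c2=6.
Step 6. [r2c4∈{4,5}] r2c4 is the only open cell in col 4 admitting 4, so r2c4=4.
Step 7. [r4c5∈{5}] only 5 remains possible at r4c5, so r4c5=5.
Step 8. [r2c2∈{1,3}] col 2 places 1 nowhere but r2c2. So r2c2=1.
Step 9. [r2c1∈{3}] nothing but 3 survives at r2c1. So r2c1=3.
Step 10. [r6c2∈{5}] r6c2 has the single candidate 5, so r6c2=5.
Step 11. [r6c1∈{2,6}] r6c1 is the only open cell in row 6 admitting 2, so r6c1=2.
Step 12. [r5c1∈{6}] nothing but 6 survives at r5c1. So r5c1=6.
Step 13. [r2c6∈{5}] r2c6 is down to just 5. So r2c6=5.
Step 14. [r5c5∈{2}] r5c5 is down to just 2, so r5c5=2.
Step 15. [r1c6∈{2}] only 2 remains possible at r1c6, so r1c6=2.
Step 16. [r3c6∈{4}] nothing but 4 survives at r3c6, so r3c6=4.
Step 17. [r5c2∈{3}] only 3 remains possible at r5c2, so r5c2=3.
Step 18. [r4c6∈{6}] r4c6 is down to just 6. So r4c6=6.
Step 19. [r6c4∈{6}] r6c4 has the single candidate 6. So r6c4=6.
Step 20. [r5c4∈{5}] r5c4 has the single candidate 5 ⇒ r5c4=5.
Step 21. [r4c3∈{3}] r4c3's peers cover all but 3. So r4c3=3.
Step 22. [r4c1∈{1}] only 1 remains possible at r4c1 ⇒ r4c1=1.

Answer: 4 6 5 3 1 2 / 3 1 2 4 6 5 / 5 2 6 1 3 4 / 1 4 3 2 5 6 / 6 3 4 5 2 1 / 2 5 1 6 4 3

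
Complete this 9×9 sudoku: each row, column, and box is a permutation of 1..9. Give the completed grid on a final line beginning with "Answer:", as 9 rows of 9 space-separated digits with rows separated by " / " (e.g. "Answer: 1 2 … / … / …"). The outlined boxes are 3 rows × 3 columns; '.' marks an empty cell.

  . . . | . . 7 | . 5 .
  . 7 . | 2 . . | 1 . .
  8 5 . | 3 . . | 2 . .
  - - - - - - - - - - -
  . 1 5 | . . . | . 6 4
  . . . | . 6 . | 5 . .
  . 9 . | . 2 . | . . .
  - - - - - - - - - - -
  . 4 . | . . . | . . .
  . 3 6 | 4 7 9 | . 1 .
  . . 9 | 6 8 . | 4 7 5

Step 1. [r4c1∈{2,3,7}] across row 4, 2 lands solely at r4c1. So r4c1=2.
Step 2. [r7c3∈{1,2,7,8}] 8 has one home in box 7: r7c3, so r7c3=8.
Step 3. [r9c6∈{1,2,3}] in row 9, 3 fits only at r9c6, so r9c6=3.
Step 4. [r4c6∈{8}] nothing but 8 survives at r4c6 ⇒ r4c6=8.
Step 5. [r1c2∈{2,6}] in col 2, 6 fits only at r1c2. So r1c2=6.
Step 6. [r7c1∈{1,5,7}] in row 7, 7 fits only at r7c1 ⇒ r7c1=7.
Step 7. [r7c6∈{1,2,5}] 2 has one home in col 6: r7c6. So r7c6=2.
Step 8. [r5c8∈{2,3,8,9}] across col 8, 2 lands solely at r5c8, so r5c8=2.
Step 9. [r1c4∈{1,8,9}] col 4 places 8 nowhere but r1c4, so r1c4=8.
Step 10. [r3c9∈{6,7,9}] r3c9 is the only open cell in row 3 admitting 7. So r3c9=7.
Step 11. [r2c9∈{3,6,8,9}] 6 has one home in box 3: r2c9. So r2c9=6.
Step 12. [r2c8∈{3,4,8,9}] in row 2, 8 fits only at r2c8 ⇒ r2c8=8.
Step 13. [r6c8∈{3}] r6c8 is down to just 3. So r6c8=3.
Step 14. [r3c8∈{4,9}] across col 8, 4 lands solely at r3c8, so r3c8=4.
Step 15. [r3c3∈{1}] r3c3 is down to just 1, so r3c3=1.
Step 16. [r3c5∈{9}] r3c5 is down to just 9. So r3c5=9.
Step 17. [r2c1∈{3,4,9}] across row 2, 9 lands solely at r2c1 ⇒ r2c1=9.
Step 18. [r2c3∈{3,4}] across row 2, 3 lands solely at r2c3 ⇒ r2c3=3.
Step 19. [r1c1∈{4}] r1c1 is down to just 4. So r1c1=4.
Step 20. [r2c5∈{4,5}] 4 has one home in col 5: r2c5 ⇒ r2c5=4.
Step 21. [r7c5∈{1,5}] r7c5 is the only open cell in col 5 admitting 5 ⇒ r7c5=5.
Step 22. [r6c4∈{1,5,7}] 5 has one home in col 4: r6c4 ⇒ r6c4=5.
Step 23. [r7c7∈{3,6,9}] row 7 places 6 nowhere but r7c7 ⇒ r7c7=6.
Step 24. [r1c7∈{3,9}] in col 7, 3 fits only at r1c7, so r1c7=3.
Step 25. [r4c7∈{7,9}] r4c7 is the only open cell in col 7 admitting 9 ⇒ r4c7=9.
Step 26. [r6c7∈{7,8}] col 7 places 7 nowhere but r6c7 ⇒ r6c7=7.
Step 27. [r6c9∈{1,8}] row 6 places 8 nowhere but r6c9 ⇒ r6c9=8.
Step 28. [r6c6∈{1,4}] row 6 places 1 nowhere but r6c6. So r6c6=1.
Step 29. [r5c3∈{4,7}] 7 has one home in col 3: r5c3 ⇒ r5c3=7.
Step 30. [r1c9∈{9}] r1c9 has the single candidate 9. So r1c9=9.
Step 31. [r5c6∈{4}] r5c6's peers cover all but 4, so r5c6=4.
Step 32. [r6c1∈{6}] r6c1 has the single candidate 6. So r6c1=6.
Step 33. [r8c9∈{2}] r8c9's peers cover all but 2, so r8c9=2.
Step 34. [r5c9∈{1}] r5c9's peers cover all but 1, so r5c9=1.
Step 35. [r8c1∈{5}] r8c1 is down to just 5, so r8c1=5.
Step 36. [r9c2∈{2}] nothing but 2 survives at r9c2 ⇒ r9c2=2.
Step 37. [r5c2∈{8}] r5c2 is down to just 8 ⇒ r5c2=8.
Step 38. [r9c1∈{1}] nothing but 1 survives at r9c1. So r9c1=1.
Step 39. [r5c4∈{9}] r5c4 has the single candidate 9, so r5c4=9.
Step 40. [r1c5∈{1}] only 1 remains possible at r1c5. So r1c5=1.
Step 41. [r1c3∈{2}] r1c3 has the single candidate 2, so r1c3=2.
Step 42. [r2c6∈{5}] r2c6's peers cover all but 5, so r2c6=5.
Step 43. [r7c8∈{9}] nothing but 9 survives at r7c8 ⇒ r7c8=9.
Step 44. [r3c6∈{6}] nothing but 6 survives at r3c6, so r3c6=6.
Step 45. [r7c4∈{1}] nothing but 1 survives at r7c4, so r7c4=1.
Step 46. [r4c4∈{7}] only 7 remains possible at r4c4, so r4c4=7.
Step 47. [r7c9∈{3}] r7c9 has the single candidate 3 ⇒ r7c9=3.
Step 48. [r5c1∈{3}] nothing but 3 survives at r5c1, so r5c1=3.
Step 49. [r6c3∈{4}] r6c3 is down to just 4, so r6c3=4.
Step 50. [r8c7∈{8}] r8c7 is down to just 8. So r8c7=8.
Step 51. [r4c5∈{3}] r4c5 has the single candidate 3. So r4c5=3.

Answer: 4 6 2 8 1 7 3 5 9 / 9 7 3 2 4 5 1 8 6 / 8 5 1 3 9 6 2 4 7 / 2 1 5 7 3 8 9 6 4 / 3 8 7 9 6 4 5 2 1 / 6 9 4 5 2 1 7 3 8 / 7 4 8 1 5 2 6 9 3 / 5 3 6 4 7 9 8 1 2 / 1 2 9 6 8 3 4 7 5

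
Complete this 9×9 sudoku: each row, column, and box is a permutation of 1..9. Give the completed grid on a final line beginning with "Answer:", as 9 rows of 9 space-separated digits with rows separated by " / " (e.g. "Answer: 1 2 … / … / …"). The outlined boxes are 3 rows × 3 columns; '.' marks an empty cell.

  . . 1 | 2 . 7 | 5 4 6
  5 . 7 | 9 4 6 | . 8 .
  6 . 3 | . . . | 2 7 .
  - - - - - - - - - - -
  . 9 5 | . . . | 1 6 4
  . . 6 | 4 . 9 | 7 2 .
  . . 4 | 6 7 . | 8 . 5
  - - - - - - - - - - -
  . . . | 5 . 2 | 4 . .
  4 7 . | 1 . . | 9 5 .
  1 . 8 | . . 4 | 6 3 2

Step 1. [r4c4∈{3,8}] 3 has one home in col 4: r4c4, so r4c4=3.
Step 2. [r4c6∈{8}] r4c6 is down to just 8 ⇒ r4c6=8.
Step 3. [r1c2∈{8}] only 8 remains possible at r1c2 ⇒ r1c2=8.
Step 4. [r6c6∈{1}] r6c6's peers cover all but 1. So r6c6=1.
Step 5. [r2c9∈{1,3}] r2c9 is the only open cell in row 2 admitting 1. So r2c9=1.
Step 6. [r8c5∈{3,6,8}] in row 8, 6 fits only at r8c5 ⇒ r8c5=6.
Step 7. [r7c5∈{3,8,9}] in box 8, 8 fits only at r7c5, so r7c5=8.
Step 8. [r5c9∈{3}] r5c9 is down to just 3. So r5c9=3.
Step 9. [r4c1∈{2,7}] r6c1 and r6c2 in box 4 both hold exactly {2,3}; those values are spoken for ⇒ r4c1≠2.
Step 10. [r6c1∈{2,3}] col 1 places 2 nowhere but r6c1. So r6c1=2.
Step 11. [r7c1∈{3,9}] 3 has one home in col 1: r7c1 ⇒ r7c1=3.
Step 12. [r3c5∈{1,5}] r3c5 is the only open cell in row 3 admitting 1. So r3c5=1.
Step 13. [r6c2∈{3}] only 3 remains possible at r6c2 ⇒ r6c2=3.
Step 14. [r7c3∈{9}] only 9 remains possible at r7c3. So r7c3=9.
Step 15. [r3c2∈{4}] r3c2 has the single candidate 4. So r3c2=4.
Step 16. [r1c5∈{3}] r1c5's peers cover all but 3 ⇒ r1c5=3.
Step 17. [r4c5∈{2}] r4c5 has the single candidate 2. So r4c5=2.
Step 18. [r9c5∈{9}] only 9 remains possible at r9c5, so r9c5=9.
Step 19. [r7c8∈{1}] r7c8 has the single candidate 1. So r7c8=1.
Step 20. [r4c1∈{7}] only 7 remains possible at r4c1, so r4c1=7.
Step 21. [r2c2∈{2}] r2c2's peers cover all but 2. So r2c2=2.
Step 22. [r3c9∈{9}] r3c9 has the single candidate 9 ⇒ r3c9=9.
Step 23. [r5c2∈{1}] r5c2 has the single candidate 1, so r5c2=1.
Step 24. [r6c8∈{9}] nothing but 9 survives at r6c8 ⇒ r6c8=9.
Step 25. [r5c1∈{8}] r5c1 is down to just 8 ⇒ r5c1=8.
Step 26. [r3c6∈{5}] r3c6 is down to just 5, so r3c6=5.
Step 27. [r1c1∈{9}] only 9 remains possible at r1c1. So r1c1=9.
Step 28. [r7c2∈{6}] only 6 remains possible at r7c2, so r7c2=6.
Step 29. [r9c2∈{5}] nothing but 5 survives at r9c2. So r9c2=5.
Step 30. [r7c9∈{7}] nothing but 7 survives at r7c9 ⇒ r7c9=7.
Step 31. [r8c9∈{8}] only 8 remains possible at r8c9, so r8c9=8.
Step 32. [r3c4∈{8}] nothing but 8 survives at r3c4, so r3c4=8.
Step 33. [r8c3∈{2}] r8c3's peers cover all but 2. So r8c3=2.
Step 34. [r5c5∈{5}] nothing but 5 survives at r5c5. So r5c5=5.
Step 35. [r8c6∈{3}] r8c6 has the single candidate 3. So r8c6=3.
Step 36. [r9c4∈{7}] nothing but 7 survives at r9c4. So r9c4=7.
Step 37. [r2c7∈{3}] r2c7's peers cover all but 3. So r2c7=3.

Answer: 9 8 1 2 3 7 5 4 6 / 5 2 7 9 4 6 3 8 1 / 6 4 3 8 1 5 2 7 9 / 7 9 5 3 2 8 1 6 4 / 8 1 6 4 5 9 7 2 3 / 2 3 4 6 7 1 8 9 5 / 3 6 9 5 8 2 4 1 7 / 4 7 2 1 6 3 9 5 8 / 1 5 8 7 9 4 6 3 2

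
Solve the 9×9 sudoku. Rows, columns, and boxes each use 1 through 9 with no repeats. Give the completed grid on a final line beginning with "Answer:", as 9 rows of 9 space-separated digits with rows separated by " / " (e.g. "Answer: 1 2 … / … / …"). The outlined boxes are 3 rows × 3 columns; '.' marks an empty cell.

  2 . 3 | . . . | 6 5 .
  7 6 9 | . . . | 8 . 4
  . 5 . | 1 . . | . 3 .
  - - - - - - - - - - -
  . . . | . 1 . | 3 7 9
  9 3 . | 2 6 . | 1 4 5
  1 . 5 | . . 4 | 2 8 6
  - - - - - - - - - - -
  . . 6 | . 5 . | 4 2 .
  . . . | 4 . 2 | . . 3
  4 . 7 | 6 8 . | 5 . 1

Step 1. [r5c3∈{8}] r5c3 has the single candidate 8, so r5c3=8.
Step 2. [r1c9∈{7}] nothing but 7 survives at r1c9 ⇒ r1c9=7.
Step 3. [r1c2∈{1,4,8}] across row 1, 1 lands solely at r1c2 ⇒ r1c2=1.
Step 4. [r9c6∈{3,9}] row 9 places 3 nowhere but r9c6. So r9c6=3.
Step 5. [r5c6∈{7}] r5c6 is down to just 7. So r5c6=7.
Step 6. [r3c5∈{2,4,7,9}] r3c5 is the only open cell in row 3 admitting 7. So r3c5=7.
Step 7. [r8c5∈{9}] only 9 remains possible at r8c5. So r8c5=9.
Step 8. [r3c1∈{8}] r3c1 has the single candidate 8 ⇒ r3c1=8.
Step 9. [r6c4∈{3,9}] row 6 places 9 nowhere but r6c4. So r6c4=9.
Step 10. [r1c6∈{8,9}] in row 1, 9 fits only at r1c6, so r1c6=9.
Step 11. [r4c3∈{2,4}] 2 has one home in col 3: r4c3. So r4c3=2.
Step 12. [r4c6∈{5,8}] r4c6 is the only open cell in col 6 admitting 8 ⇒ r4c6=8.
Step 13. [r7c2∈{8,9}] across row 7, 9 lands solely at r7c2. So r7c2=9.
Step 14. [r2c4∈{3,5}] r2c4 is the only open cell in col 4 admitting 3. So r2c4=3.
Step 15. [r6c2∈{7}] r6c2's peers cover all but 7 ⇒ r6c2=7.
Step 16. [r2c6∈{5}] r2c6 is down to just 5 ⇒ r2c6=5.
Step 17. [r3c6∈{6}] r3c6's peers cover all but 6, so r3c6=6.
Step 18. [r9c2∈{2}] r9c2's peers cover all but 2. So r9c2=2.
Step 19. [r8c1∈{5}] r8c1 is down to just 5 ⇒ r8c1=5.
Step 20. [r6c5∈{3}] r6c5's peers cover all but 3 ⇒ r6c5=3.
Step 21. [r7c9∈{8}] r7c9 is down to just 8, so r7c9=8.
Step 22. [r4c4∈{5}] r4c4's peers cover all but 5 ⇒ r4c4=5.
Step 23. [r7c6∈{1}] r7c6's peers cover all but 1. So r7c6=1.
Step 24. [r8c7∈{7}] nothing but 7 survives at r8c7 ⇒ r8c7=7.
Step 25. [r4c1∈{6}] r4c1 has the single candidate 6, so r4c1=6.
Step 26. [r1c4∈{8}] r1c4's peers cover all but 8. So r1c4=8.
Step 27. [r2c8∈{1}] r2c8 is down to just 1 ⇒ r2c8=1.
Step 28. [r3c9∈{2}] nothing but 2 survives at r3c9. So r3c9=2.
Step 29. [r8c3∈{1}] r8c3's peers cover all but 1. So r8c3=1.
Step 30. [r8c8∈{6}] nothing but 6 survives at r8c8. So r8c8=6.
Step 31. [r8c2∈{8}] r8c2 is down to just 8. So r8c2=8.
Step 32. [r4c2∈{4}] r4c2's peers cover all but 4 ⇒ r4c2=4.
Step 33. [r3c7∈{9}] r3c7 has the single candidate 9 ⇒ r3c7=9.
Step 34. [r7c1∈{3}] r7c1 has the single candidate 3. So r7c1=3.
Step 35. [r9c8∈{9}] r9c8 has the single candidate 9 ⇒ r9c8=9.
Step 36. [r2c5∈{2}] r2c5 is down to just 2 ⇒ r2c5=2.
Step 37. [r7c4∈{7}] nothing but 7 survives at r7c4, so r7c4=7.
Step 38. [r3c3∈{4}] r3c3 has the single candidate 4. So r3c3=4.
Step 39. [r1c5∈{4}] r1c5 is down to just 4, so r1c5=4.

Answer: 2 1 3 8 4 9 6 5 7 / 7 6 9 3 2 5 8 1 4 / 8 5 4 1 7 6 9 3 2 / 6 4 2 5 1 8 3 7 9 / 9 3 8 2 6 7 1 4 5 / 1 7 5 9 3 4 2 8 6 / 3 9 6 7 5 1 4 2 8 / 5 8 1 4 9 2 7 6 3 / 4 2 7 6 8 3 5 9 1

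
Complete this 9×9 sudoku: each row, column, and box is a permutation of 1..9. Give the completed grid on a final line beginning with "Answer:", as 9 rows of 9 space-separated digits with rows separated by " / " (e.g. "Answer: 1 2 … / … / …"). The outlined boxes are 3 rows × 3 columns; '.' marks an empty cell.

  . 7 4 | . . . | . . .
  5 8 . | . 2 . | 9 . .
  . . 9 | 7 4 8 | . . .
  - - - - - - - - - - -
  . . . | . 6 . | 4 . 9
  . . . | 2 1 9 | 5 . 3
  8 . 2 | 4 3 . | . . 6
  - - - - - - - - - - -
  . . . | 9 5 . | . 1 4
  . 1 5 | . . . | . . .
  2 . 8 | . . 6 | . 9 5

Step 1. [r7c7∈{2,3,6,7,8}] across row 7, 8 lands solely at r7c7 ⇒ r7c7=8.
Step 2. [r6c8∈{7}] r6c8 has the single candidate 7. So r6c8=7.
Step 3. [r3c2∈{2,3,6}] 2 has one home in col 2: r3c2 ⇒ r3c2=2.
Step 4. [r3c9∈{1}] nothing but 1 survives at r3c9, so r3c9=1.
Step 5. [r4c6∈{5,7}] in box 5, 7 fits only at r4c6, so r4c6=7.
Step 6. [r8c1∈{3,4,6,7,9}] r8c1 is the only open cell in row 8 admitting 9. So r8c1=9.
Step 7. [r6c6∈{5}] r6c6's peers cover all but 5 ⇒ r6c6=5.
Step 8. [r1c4∈{1,3,5,6}] 5 has one home in col 4: r1c4, so r1c4=5.
Step 9. [r2c4∈{1,3,6}] r2c4 is the only open cell in col 4 admitting 6. So r2c4=6.
Step 10. [r4c8∈{2,8}] across row 4, 2 lands solely at r4c8. So r4c8=2.
Step 11. [r5c1∈{4,6,7}] 4 has one home in col 1: r5c1, so r5c1=4.
Step 12. [r7c1∈{3,6,7}] col 1 places 7 nowhere but r7c1 ⇒ r7c1=7.
Step 13. [r8c5∈{7,8}] in col 5, 8 fits only at r8c5. So r8c5=8.
Step 14. [r8c4∈{3}] r8c4 is down to just 3, so r8c4=3.
Step 15. [r9c7∈{3,7}] r9c7 is the only open cell in box 9 admitting 3, so r9c7=3.
Step 16. [r3c7∈{6}] nothing but 6 survives at r3c7, so r3c7=6.
Step 17. [r3c1∈{3}] only 3 remains possible at r3c1 ⇒ r3c1=3.
Step 18. [r2c3∈{1}] only 1 remains possible at r2c3, so r2c3=1.
Step 19. [r4c3∈{3}] nothing but 3 survives at r4c3 ⇒ r4c3=3.
Step 20. [r8c7∈{2,7}] in col 7, 7 fits only at r8c7, so r8c7=7.
Step 21. [r1c9∈{2,8}] across col 9, 8 lands solely at r1c9. So r1c9=8.
Step 22. [r1c8∈{3}] nothing but 3 survives at r1c8, so r1c8=3.
Step 23. [r7c3∈{6}] r7c3 has the single candidate 6 ⇒ r7c3=6.
Step 24. [r8c9∈{2}] only 2 remains possible at r8c9, so r8c9=2.
Step 25. [r6c2∈{9}] r6c2's peers cover all but 9, so r6c2=9.
Step 26. [r6c7∈{1}] r6c7 has the single candidate 1. So r6c7=1.
Step 27. [r9c4∈{1}] nothing but 1 survives at r9c4, so r9c4=1.
Step 28. [r3c8∈{5}] nothing but 5 survives at r3c8 ⇒ r3c8=5.
Step 29. [r7c6∈{2}] r7c6 is down to just 2 ⇒ r7c6=2.
Step 30. [r2c9∈{7}] only 7 remains possible at r2c9, so r2c9=7.
Step 31. [r5c3∈{7}] only 7 remains possible at r5c3. So r5c3=7.
Step 32. [r1c1∈{6}] nothing but 6 survives at r1c1 ⇒ r1c1=6.
Step 33. [r5c2∈{6}] r5c2 has the single candidate 6 ⇒ r5c2=6.
Step 34. [r9c5∈{7}] only 7 remains possible at r9c5. So r9c5=7.
Step 35. [r7c2∈{3}] r7c2 has the single candidate 3. So r7c2=3.
Step 36. [r4c1∈{1}] r4c1 is down to just 1. So r4c1=1.
Step 37. [r8c6∈{4}] r8c6's peers cover all but 4, so r8c6=4.
Step 38. [r2c8∈{4}] r2c8 has the single candidate 4, so r2c8=4.
Step 39. [r2c6∈{3}] r2c6 has the single candidate 3. So r2c6=3.
Step 40. [r1c5∈{9}] r1c5's peers cover all but 9, so r1c5=9.
Step 41. [r5c8∈{8}] r5c8 has the single candidate 8 ⇒ r5c8=8.
Step 42. [r4c2∈{5}] only 5 remains possible at r4c2 ⇒ r4c2=5.
Step 43. [r4c4∈{8}] r4c4 has the single candidate 8. So r4c4=8.
Step 44. [r8c8∈{6}] r8c8 has the single candidate 6, so r8c8=6.
Step 45. [r9c2∈{4}] r9c2 is down to just 4 ⇒ r9c2=4.
Step 46. [r1c6∈{1}] r1c6 is down to just 1 ⇒ r1c6=1.
Step 47. [r1c7∈{2}] r1c7's peers cover all but 2 ⇒ r1c7=2.

Answer: 6 7 4 5 9 1 2 3 8 / 5 8 1 6 2 3 9 4 7 / 3 2 9 7 4 8 6 5 1 / 1 5 3 8 6 7 4 2 9 / 4 6 7 2 1 9 5 8 3 / 8 9 2 4 3 5 1 7 6 / 7 3 6 9 5 2 8 1 4 / 9 1 5 3 8 4 7 6 2 / 2 4 8 1 7 6 3 9 5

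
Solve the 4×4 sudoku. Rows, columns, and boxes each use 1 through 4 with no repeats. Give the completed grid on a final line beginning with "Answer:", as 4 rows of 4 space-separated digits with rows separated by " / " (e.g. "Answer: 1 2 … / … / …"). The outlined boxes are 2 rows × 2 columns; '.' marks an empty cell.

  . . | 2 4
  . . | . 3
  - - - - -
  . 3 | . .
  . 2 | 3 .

Step 1. [r2c3∈{1}] r2c3's peers cover all but 1, so r2c3=1.
Step 2. [r4c1∈{1,4}] in row 4, 4 fits only at r4c1, so r4c1=4.
Step 3. [r3c1∈{1}] r3c1's peers cover all but 1 ⇒ r3c1=1.
Step 4. [r3c4∈{2}] only 2 remains possible at r3c4, so r3c4=2.
Step 5. [r4c4∈{1}] only 1 remains possible at r4c4. So r4c4=1.
Step 6. [r2c2∈{4}] only 4 remains possible at r2c2, so r2c2=4.
Step 7. [r2c1∈{2}] r2c1 has the single candidate 2, so r2c1=2.
Step 8. [r3c3∈{4}] only 4 remains possible at r3c3 ⇒ r3c3=4.
Step 9. [r1c1∈{3}] r1c1's peers cover all but 3, so r1c1=3.
Step 10. [r1c2∈{1}] nothing but 1 survives at r1c2, so r1c2=1.

Answer: 3 1 2 4 / 2 4 1 3 / 1 3 4 2 / 4 2 3 1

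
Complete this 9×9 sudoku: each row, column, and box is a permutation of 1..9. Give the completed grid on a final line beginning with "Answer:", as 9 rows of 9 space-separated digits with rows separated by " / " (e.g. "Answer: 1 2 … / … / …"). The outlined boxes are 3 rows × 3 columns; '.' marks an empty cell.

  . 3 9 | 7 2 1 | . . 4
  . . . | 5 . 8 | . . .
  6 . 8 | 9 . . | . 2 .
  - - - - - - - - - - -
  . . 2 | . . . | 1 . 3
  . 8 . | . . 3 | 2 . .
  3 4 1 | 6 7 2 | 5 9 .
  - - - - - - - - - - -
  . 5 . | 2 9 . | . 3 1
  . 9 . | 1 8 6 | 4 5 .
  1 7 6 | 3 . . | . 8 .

Step 1. [r1c8∈{6}] r1c8 is down to just 6 ⇒ r1c8=6.
Step 2. [r5c4∈{4}] only 4 remains possible at r5c4 ⇒ r5c4=4.
Step 3. [r8c9∈{2,7}] row 8 places 7 nowhere but r8c9. So r8c9=7.
Step 4. [r5c3∈{5,7}] r5c3 is the only open cell in col 3 admitting 5, so r5c3=5.
Step 5. [r3c6∈{4}] nothing but 4 survives at r3c6 ⇒ r3c6=4.
Step 6. [r2c3∈{4,7}] in col 3, 7 fits only at r2c3, so r2c3=7.
Step 7. [r2c1∈{2,4}] 4 has one home in row 2: r2c1, so r2c1=4.
Step 8. [r9c7∈{9}] r9c7 is down to just 9, so r9c7=9.
Step 9. [r3c5∈{3}] r3c5 has the single candidate 3, so r3c5=3.
Step 10. [r9c6∈{5}] r9c6 is down to just 5. So r9c6=5.
Step 11. [r5c8∈{7}] only 7 remains possible at r5c8 ⇒ r5c8=7.
Step 12. [r2c8∈{1}] r2c8 has the single candidate 1. So r2c8=1.
Step 13. [r5c1∈{9}] r5c1 is down to just 9 ⇒ r5c1=9.
Step 14. [r7c1∈{8}] r7c1 is down to just 8, so r7c1=8.
Step 15. [r1c1∈{5}] r1c1 is down to just 5. So r1c1=5.
Step 16. [r4c2∈{6}] nothing but 6 survives at r4c2, so r4c2=6.
Step 17. [r5c9∈{6}] nothing but 6 survives at r5c9. So r5c9=6.
Step 18. [r3c7∈{7}] nothing but 7 survives at r3c7 ⇒ r3c7=7.
Step 19. [r4c1∈{7}] r4c1's peers cover all but 7. So r4c1=7.
Step 20. [r2c2∈{2}] r2c2 is down to just 2. So r2c2=2.
Step 21. [r4c5∈{5}] r4c5 has the single candidate 5, so r4c5=5.
Step 22. [r3c2∈{1}] r3c2 is down to just 1, so r3c2=1.
Step 23. [r2c9∈{9}] only 9 remains possible at r2c9, so r2c9=9.
Step 24. [r7c6∈{7}] only 7 remains possible at r7c6. So r7c6=7.
Step 25. [r9c9∈{2}] nothing but 2 survives at r9c9. So r9c9=2.
Step 26. [r2c7∈{3}] only 3 remains possible at r2c7, so r2c7=3.
Step 27. [r7c3∈{4}] r7c3's peers cover all but 4. So r7c3=4.
Step 28. [r1c7∈{8}] nothing but 8 survives at r1c7. So r1c7=8.
Step 29. [r8c3∈{3}] only 3 remains possible at r8c3, so r8c3=3.
Step 30. [r4c4∈{8}] r4c4's peers cover all but 8. So r4c4=8.
Step 31. [r9c5∈{4}] only 4 remains possible at r9c5 ⇒ r9c5=4.
Step 32. [r5c5∈{1}] r5c5 has the single candidate 1. So r5c5=1.
Step 33. [r6c9∈{8}] r6c9's peers cover all but 8 ⇒ r6c9=8.
Step 34. [r4c8∈{4}] only 4 remains possible at r4c8, so r4c8=4.
Step 35. [r7c7∈{6}] only 6 remains possible at r7c7 ⇒ r7c7=6.
Step 36. [r4c6∈{9}] r4c6 is down to just 9. So r4c6=9.
Step 37. [r8c1∈{2}] only 2 remains possible at r8c1. So r8c1=2.
Step 38. [r3c9∈{5}] only 5 remains possible at r3c9, so r3c9=5.
Step 39. [r2c5∈{6}] r2c5 has the single candidate 6 ⇒ r2c5=6.

Answer: 5 3 9 7 2 1 8 6 4 / 4 2 7 5 6 8 3 1 9 / 6 1 8 9 3 4 7 2 5 / 7 6 2 8 5 9 1 4 3 / 9 8 5 4 1 3 2 7 6 / 3 4 1 6 7 2 5 9 8 / 8 5 4 2 9 7 6 3 1 / 2 9 3 1 8 6 4 5 7 / 1 7 6 3 4 5 9 8 2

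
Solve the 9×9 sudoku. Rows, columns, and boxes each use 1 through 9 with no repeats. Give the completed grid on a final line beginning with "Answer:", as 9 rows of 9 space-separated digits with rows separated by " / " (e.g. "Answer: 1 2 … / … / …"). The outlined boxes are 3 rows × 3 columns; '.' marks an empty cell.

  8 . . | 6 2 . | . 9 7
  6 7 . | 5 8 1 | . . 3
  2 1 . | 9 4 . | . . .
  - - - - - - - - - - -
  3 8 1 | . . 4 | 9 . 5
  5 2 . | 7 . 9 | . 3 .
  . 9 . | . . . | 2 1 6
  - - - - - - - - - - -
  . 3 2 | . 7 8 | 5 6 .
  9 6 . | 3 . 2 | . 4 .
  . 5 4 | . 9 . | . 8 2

Step 1. [r8c9∈{1}] r8c9 has the single candidate 1, so r8c9=1.
Step 2. [r1c6∈{3}] r1c6 is down to just 3 ⇒ r1c6=3.
Step 3. [r7c1∈{1}] only 1 remains possible at r7c1 ⇒ r7c1=1.
Step 4. [r9c1∈{7}] only 7 remains possible at r9c1. So r9c1=7.
Step 5. [r2c7∈{4}] r2c7's peers cover all but 4 ⇒ r2c7=4.
Step 6. [r3c9∈{8}] r3c9 is down to just 8, so r3c9=8.
Step 7. [r5c3∈{6}] only 6 remains possible at r5c3, so r5c3=6.
Step 8. [r3c8∈{5}] r3c8's peers cover all but 5 ⇒ r3c8=5.
Step 9. [r6c5∈{3,5}] row 6 places 3 nowhere but r6c5 ⇒ r6c5=3.
Step 10. [r9c6∈{6}] nothing but 6 survives at r9c6, so r9c6=6.
Step 11. [r6c4∈{8}] only 8 remains possible at r6c4. So r6c4=8.
Step 12. [r9c7∈{3}] nothing but 3 survives at r9c7 ⇒ r9c7=3.
Step 13. [r8c7∈{7}] r8c7's peers cover all but 7 ⇒ r8c7=7.
Step 14. [r8c5∈{5}] nothing but 5 survives at r8c5, so r8c5=5.
Step 15. [r6c6∈{5}] nothing but 5 survives at r6c6, so r6c6=5.
Step 16. [r2c8∈{2}] r2c8 is down to just 2 ⇒ r2c8=2.
Step 17. [r3c7∈{6}] r3c7's peers cover all but 6 ⇒ r3c7=6.
Step 18. [r7c9∈{9}] r7c9 is down to just 9 ⇒ r7c9=9.
Step 19. [r6c1∈{4}] only 4 remains possible at r6c1. So r6c1=4.
Step 20. [r9c4∈{1}] r9c4 is down to just 1, so r9c4=1.
Step 21. [r7c4∈{4}] nothing but 4 survives at r7c4, so r7c4=4.
Step 22. [r3c6∈{7}] r3c6 has the single candidate 7. So r3c6=7.
Step 23. [r4c4∈{2}] nothing but 2 survives at r4c4 ⇒ r4c4=2.
Step 24. [r5c5∈{1}] nothing but 1 survives at r5c5 ⇒ r5c5=1.
Step 25. [r1c2∈{4}] only 4 remains possible at r1c2. So r1c2=4.
Step 26. [r1c3∈{5}] only 5 remains possible at r1c3 ⇒ r1c3=5.
Step 27. [r3c3∈{3}] r3c3 has the single candidate 3 ⇒ r3c3=3.
Step 28. [r5c9∈{4}] nothing but 4 survives at r5c9, so r5c9=4.
Step 29. [r2c3∈{9}] r2c3 has the single candidate 9. So r2c3=9.
Step 30. [r4c8∈{7}] only 7 remains possible at r4c8 ⇒ r4c8=7.
Step 31. [r6c3∈{7}] nothing but 7 survives at r6c3. So r6c3=7.
Step 32. [r4c5∈{6}] r4c5's peers cover all but 6. So r4c5=6.
Step 33. [r8c3∈{8}] only 8 remains possible at r8c3 ⇒ r8c3=8.
Step 34. [r5c7∈{8}] r5c7 has the single candidate 8, so r5c7=8.
Step 35. [r1c7∈{1}] r1c7's peers cover all but 1 ⇒ r1c7=1.

Answer: 8 4 5 6 2 3 1 9 7 / 6 7 9 5 8 1 4 2 3 / 2 1 3 9 4 7 6 5 8 / 3 8 1 2 6 4 9 7 5 / 5 2 6 7 1 9 8 3 4 / 4 9 7 8 3 5 2 1 6 / 1 3 2 4 7 8 5 6 9 / 9 6 8 3 5 2 7 4 1 / 7 5 4 1 9 6 3 8 2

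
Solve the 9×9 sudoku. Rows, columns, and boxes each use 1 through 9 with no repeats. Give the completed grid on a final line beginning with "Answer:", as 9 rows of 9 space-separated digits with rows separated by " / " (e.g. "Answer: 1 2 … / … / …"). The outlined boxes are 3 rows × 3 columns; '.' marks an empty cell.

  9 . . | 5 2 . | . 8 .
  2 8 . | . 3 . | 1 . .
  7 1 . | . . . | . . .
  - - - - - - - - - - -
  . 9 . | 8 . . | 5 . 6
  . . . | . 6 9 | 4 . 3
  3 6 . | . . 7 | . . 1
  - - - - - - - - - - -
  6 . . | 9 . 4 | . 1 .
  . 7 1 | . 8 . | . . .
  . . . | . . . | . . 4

Step 1. [r2c6∈{6}] only 6 remains possible at r2c6, so r2c6=6.
Step 2. [r7c9∈{2,5,7,8}] across col 9, 8 lands solely at r7c9 ⇒ r7c9=8.
Step 3. [r9c3∈{2,3,5,8,9}] r9c3 is the only open cell in col 3 admitting 9. So r9c3=9.
Step 4. [r3c4∈{4}] r3c4 is down to just 4, so r3c4=4.
Step 5. [r6c4∈{2}] nothing but 2 survives at r6c4, so r6c4=2.
Step 6. [r5c4∈{1}] nothing but 1 survives at r5c4, so r5c4=1.
Step 7. [r6c8∈{9}] nothing but 9 survives at r6c8. So r6c8=9.
Step 8. [r2c9∈{5,7,9}] row 2 places 9 nowhere but r2c9. So r2c9=9.
Step 9. [r6c5∈{4,5}] r6c5 is the only open cell in box 5 admitting 5, so r6c5=5.
Step 10. [r6c3∈{4,8}] 4 has one home in row 6: r6c3. So r6c3=4.
Step 11. [r2c3∈{5}] only 5 remains possible at r2c3. So r2c3=5.
Step 12. [r7c2∈{2,3,5}] in row 7, 5 fits only at r7c2. So r7c2=5.
Step 13. [r5c2∈{2}] r5c2's peers cover all but 2. So r5c2=2.
Step 14. [r9c2∈{3}] nothing but 3 survives at r9c2. So r9c2=3.
Step 15. [r7c7∈{2,3,7}] r7c7 is the only open cell in row 7 admitting 3. So r7c7=3.
Step 16. [r3c8∈{2,3,5,6}] r3c8 is the only open cell in col 8 admitting 3. So r3c8=3.
Step 17. [r5c8∈{7}] r5c8 is down to just 7. So r5c8=7.
Step 18. [r9c7∈{2,6,7}] box 9 places 7 nowhere but r9c7. So r9c7=7.
Step 19. [r1c7∈{6}] nothing but 6 survives at r1c7, so r1c7=6.
Step 20. [r3c7∈{2}] only 2 remains possible at r3c7. So r3c7=2.
Step 21. [r8c9∈{2,5}] across col 9, 2 lands solely at r8c9 ⇒ r8c9=2.
Step 22. [r9c6∈{1,2,5}] row 9 places 2 nowhere but r9c6. So r9c6=2.
Step 23. [r8c4∈{3,6}] col 4 places 3 nowhere but r8c4 ⇒ r8c4=3.
Step 24. [r9c8∈{5,6}] across row 9, 5 lands solely at r9c8, so r9c8=5.
Step 25. [r5c3∈{8}] r5c3 is down to just 8, so r5c3=8.
Step 26. [r4c1∈{1}] r4c1 has the single candidate 1 ⇒ r4c1=1.
Step 27. [r3c6∈{8}] only 8 remains possible at r3c6. So r3c6=8.
Step 28. [r4c3∈{7}] r4c3 is down to just 7 ⇒ r4c3=7.
Step 29. [r2c4∈{7}] r2c4 has the single candidate 7. So r2c4=7.
Step 30. [r5c1∈{5}] r5c1 is down to just 5. So r5c1=5.
Step 31. [r2c8∈{4}] r2c8 is down to just 4. So r2c8=4.
Step 32. [r4c8∈{2}] r4c8 is down to just 2 ⇒ r4c8=2.
Step 33. [r4c6∈{3}] nothing but 3 survives at r4c6 ⇒ r4c6=3.
Step 34. [r8c1∈{4}] only 4 remains possible at r8c1, so r8c1=4.
Step 35. [r3c3∈{6}] r3c3 is down to just 6, so r3c3=6.
Step 36. [r3c9∈{5}] r3c9 is down to just 5, so r3c9=5.
Step 37. [r9c4∈{6}] r9c4 is down to just 6, so r9c4=6.
Step 38. [r6c7∈{8}] r6c7 is down to just 8 ⇒ r6c7=8.
Step 39. [r1c3∈{3}] only 3 remains possible at r1c3. So r1c3=3.
Step 40. [r8c7∈{9}] nothing but 9 survives at r8c7 ⇒ r8c7=9.
Step 41. [r1c6∈{1}] r1c6 has the single candidate 1, so r1c6=1.
Step 42. [r8c8∈{6}] nothing but 6 survives at r8c8 ⇒ r8c8=6.
Step 43. [r3c5∈{9}] r3c5 has the single candidate 9 ⇒ r3c5=9.
Step 44. [r7c5∈{7}] r7c5 has the single candidate 7 ⇒ r7c5=7.
Step 45. [r1c2∈{4}] r1c2's peers cover all but 4 ⇒ r1c2=4.
Step 46. [r7c3∈{2}] r7c3 has the single candidate 2 ⇒ r7c3=2.
Step 47. [r4c5∈{4}] r4c5 is down to just 4 ⇒ r4c5=4.
Step 48. [r1c9∈{7}] r1c9's peers cover all but 7. So r1c9=7.
Step 49. [r9c5∈{1}] r9c5's peers cover all but 1 ⇒ r9c5=1.
Step 50. [r8c6∈{5}] r8c6's peers cover all but 5, so r8c6=5.
Step 51. [r9c1∈{8}] r9c1 has the single candidate 8, so r9c1=8.

Answer: 9 4 3 5 2 1 6 8 7 / 2 8 5 7 3 6 1 4 9 / 7 1 6 4 9 8 2 3 5 / 1 9 7 8 4 3 5 2 6 / 5 2 8 1 6 9 4 7 3 / 3 6 4 2 5 7 8 9 1 / 6 5 2 9 7 4 3 1 8 / 4 7 1 3 8 5 9 6 2 / 8 3 9 6 1 2 7 5 4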